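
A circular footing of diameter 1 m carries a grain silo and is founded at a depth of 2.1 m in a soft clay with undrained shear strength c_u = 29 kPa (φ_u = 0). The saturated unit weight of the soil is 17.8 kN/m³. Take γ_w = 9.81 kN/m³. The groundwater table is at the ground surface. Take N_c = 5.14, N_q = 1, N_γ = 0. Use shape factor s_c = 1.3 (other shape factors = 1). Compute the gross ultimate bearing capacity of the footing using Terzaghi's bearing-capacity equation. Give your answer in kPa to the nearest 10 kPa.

q_ult ≈ 210 kPa

Water table at ground surface, so effective unit weight γ' = 17.8 − 9.81 = 7.99 kN/m³ is used throughout; overburden q = 7.99 × 2.1 = 16.779 kPa.
Cohesion term c·N_c·s_c = 29 × 5.14 × 1.3 = 193.78 kPa; surcharge term q·N_q = 16.779 × 1 = 16.779 kPa.
q_ult = 193.78 + 16.779 = 210.56 kPa.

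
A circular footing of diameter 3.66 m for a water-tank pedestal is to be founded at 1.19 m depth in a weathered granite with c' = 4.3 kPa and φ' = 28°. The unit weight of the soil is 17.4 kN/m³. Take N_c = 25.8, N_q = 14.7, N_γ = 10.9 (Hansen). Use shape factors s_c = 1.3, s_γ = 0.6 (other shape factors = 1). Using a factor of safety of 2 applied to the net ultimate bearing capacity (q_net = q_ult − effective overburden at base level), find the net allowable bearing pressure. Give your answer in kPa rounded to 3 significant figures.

q_all(net) ≈ 318 kPa

q = γ·D_f = 17.4 × 1.19 = 20.706 kPa.
c·N_c·s_c = 4.3 × 25.8 × 1.3 = 144.22 kPa
q·N_q = 20.706 × 14.7 = 304.38 kPa
0.5·γ·B·N_γ·s_γ = 0.5 × 17.4 × 3.66 × 10.9 × 0.6 = 208.25 kPa
q_ult = 144.22 + 304.38 + 208.25 = 656.85 kPa.
Net ultimate: q_net = 656.85 − 20.706 = 636.14 kPa.
q_all(net) = 636.14 / 2 = 318.07 kPa.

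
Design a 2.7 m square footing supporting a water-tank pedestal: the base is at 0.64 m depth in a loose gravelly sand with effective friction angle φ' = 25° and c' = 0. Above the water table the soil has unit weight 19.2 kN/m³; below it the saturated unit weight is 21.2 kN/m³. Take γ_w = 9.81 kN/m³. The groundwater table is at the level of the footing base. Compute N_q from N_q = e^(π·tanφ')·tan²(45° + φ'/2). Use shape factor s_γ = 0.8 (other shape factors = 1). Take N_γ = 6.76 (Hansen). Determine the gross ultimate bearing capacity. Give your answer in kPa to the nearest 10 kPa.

tan25° = 0.4663, so N_q = e^(π×0.4663)·tan²(57.5°) = 4.327 × 2.464 = 10.66.
Effective surcharge at the founding depth q = γ·D_f = 19.2 × 0.64 = 12.288 kPa.
The water table coincides with the base, so in the self-weight term γ → γ' = 11.39 kN/m³.
q_ult = q·N_q + 0.5·γ·B·N_γ·s_γ
     = 12.288 × 10.662 + 0.5 × 11.39 × 2.7 × 6.76 × 0.8
     = 131.02 + 83.156 = 214.17 kPa.

q_ult ≈ 210 kPa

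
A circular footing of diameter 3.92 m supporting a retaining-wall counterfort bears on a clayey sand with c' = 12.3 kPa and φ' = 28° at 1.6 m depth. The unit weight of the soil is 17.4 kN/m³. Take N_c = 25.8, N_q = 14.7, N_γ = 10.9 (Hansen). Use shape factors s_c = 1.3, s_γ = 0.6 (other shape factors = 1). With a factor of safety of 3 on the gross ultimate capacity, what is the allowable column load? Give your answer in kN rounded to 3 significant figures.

P_all ≈ 4200 kN

q = γ·D_f = 17.4 × 1.6 = 27.84 kPa.
c·N_c·s_c = 12.3 × 25.8 × 1.3 = 412.54 kPa
q·N_q = 27.84 × 14.7 = 409.25 kPa
0.5·γ·B·N_γ·s_γ = 0.5 × 17.4 × 3.92 × 10.9 × 0.6 = 223.04 kPa
q_ult = 412.54 + 409.25 + 223.04 = 1044.8 kPa.
Gross allowable pressure q_all = 1044.8 / 3 = 348.28 kPa.
Footing area = 12.0687 m², so allowable column load = 348.28 × 12.0687 = 4203.2 kN.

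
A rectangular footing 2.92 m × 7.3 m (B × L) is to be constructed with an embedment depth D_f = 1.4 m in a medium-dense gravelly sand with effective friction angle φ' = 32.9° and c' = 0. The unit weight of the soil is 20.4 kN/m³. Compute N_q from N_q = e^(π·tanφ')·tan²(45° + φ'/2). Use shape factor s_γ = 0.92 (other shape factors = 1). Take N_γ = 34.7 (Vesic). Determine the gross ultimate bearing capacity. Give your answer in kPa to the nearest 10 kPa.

tan32.9° = 0.6469, so N_q = e^(π×0.6469)·tan²(61.45°) = 7.632 × 3.378 = 25.78.
Effective surcharge at the founding depth q = γ·D_f = 20.4 × 1.4 = 28.56 kPa.
q_ult = q·N_q + 0.5·γ·B·N_γ·s_γ
     = 28.56 × 25.782 + 0.5 × 20.4 × 2.92 × 34.7 × 0.92
     = 736.34 + 950.82 = 1687.2 kPa.

q_ult ≈ 1690 kPa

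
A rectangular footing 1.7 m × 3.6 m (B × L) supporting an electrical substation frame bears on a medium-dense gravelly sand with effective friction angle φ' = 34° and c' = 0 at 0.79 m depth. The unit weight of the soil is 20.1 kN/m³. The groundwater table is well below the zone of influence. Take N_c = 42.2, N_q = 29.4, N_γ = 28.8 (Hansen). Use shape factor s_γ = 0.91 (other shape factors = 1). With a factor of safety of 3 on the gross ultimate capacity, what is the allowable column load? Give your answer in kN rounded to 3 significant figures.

P_all ≈ 1870 kN

Effective surcharge at the founding depth q = γ·D_f = 20.1 × 0.79 = 15.879 kPa.
q_ult = q·N_q + 0.5·γ·B·N_γ·s_γ
     = 15.879 × 29.4 + 0.5 × 20.1 × 1.7 × 28.8 × 0.91
     = 466.84 + 447.76 = 914.61 kPa.
Gross allowable pressure q_all = 914.61 / 3 = 304.87 kPa.
Footing area = 6.12 m², so allowable column load = 304.87 × 6.12 = 1865.8 kN.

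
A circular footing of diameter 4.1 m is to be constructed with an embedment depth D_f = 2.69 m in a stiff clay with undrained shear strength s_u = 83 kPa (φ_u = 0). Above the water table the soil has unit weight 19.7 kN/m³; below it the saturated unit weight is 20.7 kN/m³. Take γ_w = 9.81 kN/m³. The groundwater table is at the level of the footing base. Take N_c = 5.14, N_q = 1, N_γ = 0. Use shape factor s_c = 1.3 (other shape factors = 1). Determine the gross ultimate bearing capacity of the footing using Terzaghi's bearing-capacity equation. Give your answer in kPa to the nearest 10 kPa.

Effective surcharge at the founding depth q = γ·D_f = 19.7 × 2.69 = 52.993 kPa.
q_ult = c·N_c·s_c + q·N_q
     = 83 × 5.14 × 1.3 + 52.993 × 1
     = 554.61 + 52.993 = 607.6 kPa.

q_ult ≈ 610 kPa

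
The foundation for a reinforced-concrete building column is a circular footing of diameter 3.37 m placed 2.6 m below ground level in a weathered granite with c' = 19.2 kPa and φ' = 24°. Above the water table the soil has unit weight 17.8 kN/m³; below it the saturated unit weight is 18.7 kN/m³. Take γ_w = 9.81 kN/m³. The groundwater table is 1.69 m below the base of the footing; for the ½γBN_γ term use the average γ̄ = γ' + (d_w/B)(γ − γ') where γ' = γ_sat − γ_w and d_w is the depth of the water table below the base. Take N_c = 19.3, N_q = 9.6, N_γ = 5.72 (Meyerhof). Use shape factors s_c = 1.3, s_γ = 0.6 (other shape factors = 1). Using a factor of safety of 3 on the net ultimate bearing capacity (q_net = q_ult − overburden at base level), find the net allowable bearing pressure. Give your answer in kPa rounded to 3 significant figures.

q = γ·D_f = 17.8 × 2.6 = 46.28 kPa.
γ' = 8.89 kN/m³; averaging over the depth B below the base, γ̄ = γ' + (d_w/B)(γ − γ') = 13.358 kN/m³.
c·N_c·s_c = 19.2 × 19.3 × 1.3 = 481.73 kPa
q·N_q = 46.28 × 9.6 = 444.29 kPa
0.5·γ·B·N_γ·s_γ = 0.5 × 13.358 × 3.37 × 5.72 × 0.6 = 77.25 kPa
q_ult = 481.73 + 444.29 + 77.25 = 1003.3 kPa.
q_net = 1003.3 − 46.28 = 956.99 kPa.
q_all(net) = 956.99 / 3 = 319 kPa.

q_all(net) ≈ 319 kPa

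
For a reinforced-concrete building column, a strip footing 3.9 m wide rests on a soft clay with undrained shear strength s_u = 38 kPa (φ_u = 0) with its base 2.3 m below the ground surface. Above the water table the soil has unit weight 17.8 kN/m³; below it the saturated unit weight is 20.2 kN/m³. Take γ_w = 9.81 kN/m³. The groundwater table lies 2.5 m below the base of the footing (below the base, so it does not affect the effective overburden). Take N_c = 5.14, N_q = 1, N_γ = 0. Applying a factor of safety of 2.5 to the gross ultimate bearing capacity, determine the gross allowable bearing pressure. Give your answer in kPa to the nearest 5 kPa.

Overburden at base level: q = 17.8 × 2.3 = 40.94 kPa.
Cohesion term c·N_c = 38 × 5.14 = 195.32 kPa; surcharge term q·N_q = 40.94 × 1 = 40.94 kPa.
q_ult = 195.32 + 40.94 = 236.26 kPa.
q_all = q_ult / FS = 236.26 / 2.5 = 94.504 kPa.

q_all ≈ 95 kPa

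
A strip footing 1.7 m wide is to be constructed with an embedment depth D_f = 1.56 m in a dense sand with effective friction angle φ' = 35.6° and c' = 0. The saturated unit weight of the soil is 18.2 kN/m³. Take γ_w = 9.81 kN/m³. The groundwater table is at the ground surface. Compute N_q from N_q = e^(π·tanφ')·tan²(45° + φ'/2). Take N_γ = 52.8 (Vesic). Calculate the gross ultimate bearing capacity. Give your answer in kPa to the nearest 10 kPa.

tan35.6° = 0.7159, so N_q = e^(π×0.7159)·tan²(62.8°) = 9.48 × 3.786 = 35.89.
With the water table at the surface the whole profile is submerged: γ' = 18.2 − 9.81 = 8.39 kN/m³, so q = γ'·D_f = 13.088 kPa; the same γ' applies in the ½γBN_γ term.
q_ult = q·N_q + 0.5·γ·B·N_γ
     = 13.088 × 35.891 + 0.5 × 8.39 × 1.7 × 52.8
     = 469.76 + 376.54 = 846.3 kPa.

q_ult ≈ 850 kPa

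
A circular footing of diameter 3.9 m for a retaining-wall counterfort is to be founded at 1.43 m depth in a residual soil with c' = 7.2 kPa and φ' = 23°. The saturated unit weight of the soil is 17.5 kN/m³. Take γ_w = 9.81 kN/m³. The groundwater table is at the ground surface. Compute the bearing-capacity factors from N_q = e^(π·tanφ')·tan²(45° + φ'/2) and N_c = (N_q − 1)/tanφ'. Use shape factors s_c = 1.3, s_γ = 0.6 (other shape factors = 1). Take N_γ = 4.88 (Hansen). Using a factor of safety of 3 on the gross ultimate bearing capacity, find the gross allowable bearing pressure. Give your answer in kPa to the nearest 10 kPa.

N_q = e^(π·tan23°)·tan²(56.5°) = 8.66; N_c = (N_q − 1)/tanφ' = 18.05.
γ' = 17.5 − 9.81 = 7.69 kN/m³ (submerged throughout). q = 7.69 × 1.43 = 10.997 kPa; the same γ' applies in the ½γBN_γ term.
c·N_c·s_c = 7.2 × 18.049 × 1.3 = 168.94 kPa
q·N_q = 10.997 × 8.6612 = 95.245 kPa
0.5·γ·B·N_γ·s_γ = 0.5 × 7.69 × 3.9 × 4.88 × 0.6 = 43.907 kPa
q_ult = 168.94 + 95.245 + 43.907 = 308.09 kPa.
q_all = 308.09 / 3 = 102.7 kPa.

q_all ≈ 100 kPa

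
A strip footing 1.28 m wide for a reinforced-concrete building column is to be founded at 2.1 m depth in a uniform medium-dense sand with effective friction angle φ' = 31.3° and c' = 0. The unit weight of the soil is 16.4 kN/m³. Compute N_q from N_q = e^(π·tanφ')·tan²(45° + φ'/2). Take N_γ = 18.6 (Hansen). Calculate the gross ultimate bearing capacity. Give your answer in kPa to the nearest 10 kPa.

q_ult ≈ 930 kPa

tan31.3° = 0.608, so N_q = e^(π×0.608)·tan²(60.65°) = 6.754 × 3.162 = 21.36.
Overburden at base level: q = 16.4 × 2.1 = 34.44 kPa.
Surcharge term q·N_q = 34.44 × 21.359 = 735.61 kPa; self-weight term 0.5·γ·B·N_γ = 0.5 × 16.4 × 1.28 × 18.6 = 195.23 kPa.
q_ult = 735.61 + 195.23 = 930.83 kPa.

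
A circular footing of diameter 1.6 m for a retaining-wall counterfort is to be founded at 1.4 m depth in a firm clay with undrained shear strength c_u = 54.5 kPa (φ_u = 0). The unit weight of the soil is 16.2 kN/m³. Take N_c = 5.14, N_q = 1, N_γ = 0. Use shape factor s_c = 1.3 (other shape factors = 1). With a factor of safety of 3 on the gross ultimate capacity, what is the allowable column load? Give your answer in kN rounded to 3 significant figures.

q = γ·D_f = 16.2 × 1.4 = 22.68 kPa.
c·N_c·s_c = 54.5 × 5.14 × 1.3 = 364.17 kPa
q·N_q = 22.68 × 1 = 22.68 kPa
q_ult = 364.17 + 22.68 = 386.85 kPa.
Gross allowable pressure q_all = 386.85 / 3 = 128.95 kPa.
Footing area = 2.0106 m², so allowable column load = 128.95 × 2.0106 = 259.27 kN.

P_all ≈ 259 kN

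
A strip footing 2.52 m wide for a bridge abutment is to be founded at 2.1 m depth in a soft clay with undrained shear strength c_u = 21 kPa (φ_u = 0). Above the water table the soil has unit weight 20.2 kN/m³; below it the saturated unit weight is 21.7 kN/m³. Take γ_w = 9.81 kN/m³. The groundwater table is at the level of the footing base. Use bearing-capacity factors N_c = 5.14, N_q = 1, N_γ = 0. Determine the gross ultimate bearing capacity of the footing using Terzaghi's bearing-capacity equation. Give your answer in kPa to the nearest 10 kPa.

Overburden at base level: q = 20.2 × 2.1 = 42.42 kPa.
Cohesion term c·N_c = 21 × 5.14 = 107.94 kPa; surcharge term q·N_q = 42.42 × 1 = 42.42 kPa.
q_ult = 107.94 + 42.42 = 150.36 kPa.

q_ult ≈ 150 kPa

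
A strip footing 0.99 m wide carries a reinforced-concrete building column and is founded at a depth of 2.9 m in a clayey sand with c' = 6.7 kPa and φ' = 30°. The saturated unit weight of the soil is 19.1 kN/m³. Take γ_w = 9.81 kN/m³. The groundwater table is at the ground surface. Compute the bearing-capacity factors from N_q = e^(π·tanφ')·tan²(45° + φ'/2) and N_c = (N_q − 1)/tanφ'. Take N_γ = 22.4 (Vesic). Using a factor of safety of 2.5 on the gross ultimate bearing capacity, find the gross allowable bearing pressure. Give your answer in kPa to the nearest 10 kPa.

q_all ≈ 320 kPa

N_q = e^(π·tan30°)·tan²(60°) = 18.4; N_c = (N_q − 1)/tanφ' = 30.14.
Water table at ground surface, so effective unit weight γ' = 19.1 − 9.81 = 9.29 kN/m³ is used throughout; overburden q = 9.29 × 2.9 = 26.941 kPa; the same γ' applies in the ½γBN_γ term.
Cohesion term c·N_c = 6.7 × 30.14 = 201.94 kPa; surcharge term q·N_q = 26.941 × 18.401 = 495.74 kPa; self-weight term 0.5·γ·B·N_γ = 0.5 × 9.29 × 0.99 × 22.4 = 103.01 kPa.
q_ult = 201.94 + 495.74 + 103.01 = 800.69 kPa.
q_all = 800.69 / 2.5 = 320.28 kPa.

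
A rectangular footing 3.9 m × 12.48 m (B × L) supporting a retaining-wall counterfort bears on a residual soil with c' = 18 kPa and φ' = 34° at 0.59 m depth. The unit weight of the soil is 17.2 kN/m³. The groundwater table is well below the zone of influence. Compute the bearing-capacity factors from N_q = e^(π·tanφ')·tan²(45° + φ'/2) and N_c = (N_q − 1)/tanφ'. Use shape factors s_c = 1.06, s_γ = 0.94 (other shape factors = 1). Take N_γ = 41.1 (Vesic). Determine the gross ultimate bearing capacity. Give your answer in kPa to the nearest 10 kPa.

tan34° = 0.6745, so N_q = e^(π×0.6745)·tan²(62°) = 8.323 × 3.537 = 29.44.
N_c = (29.44 − 1)/tan34° = 42.16.
q = γ·D_f = 17.2 × 0.59 = 10.148 kPa.
c·N_c·s_c = 18 × 42.164 × 1.06 = 804.48 kPa
q·N_q = 10.148 × 29.44 = 298.76 kPa
0.5·γ·B·N_γ·s_γ = 0.5 × 17.2 × 3.9 × 41.1 × 0.94 = 1295.8 kPa
q_ult = 804.48 + 298.76 + 1295.8 = 2399 kPa.

q_ult ≈ 2400 kPa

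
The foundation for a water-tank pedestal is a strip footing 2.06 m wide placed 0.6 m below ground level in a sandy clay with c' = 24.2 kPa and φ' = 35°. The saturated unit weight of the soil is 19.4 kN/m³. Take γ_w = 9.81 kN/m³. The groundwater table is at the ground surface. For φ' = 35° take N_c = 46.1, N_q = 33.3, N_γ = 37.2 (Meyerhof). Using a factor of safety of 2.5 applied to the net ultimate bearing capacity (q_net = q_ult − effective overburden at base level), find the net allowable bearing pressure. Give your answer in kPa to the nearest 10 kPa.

With the water table at the surface the whole profile is submerged: γ' = 19.4 − 9.81 = 9.59 kN/m³, so q = γ'·D_f = 5.754 kPa; the same γ' applies in the ½γBN_γ term.
q_ult = c·N_c + q·N_q + 0.5·γ·B·N_γ
     = 24.2 × 46.1 + 5.754 × 33.3 + 0.5 × 9.59 × 2.06 × 37.2
     = 1115.6 + 191.61 + 367.45 = 1674.7 kPa.
Net ultimate: q_net = 1674.7 − 5.754 = 1668.9 kPa.
q_all(net) = 1668.9 / 2.5 = 667.57 kPa.

q_all(net) ≈ 670 kPa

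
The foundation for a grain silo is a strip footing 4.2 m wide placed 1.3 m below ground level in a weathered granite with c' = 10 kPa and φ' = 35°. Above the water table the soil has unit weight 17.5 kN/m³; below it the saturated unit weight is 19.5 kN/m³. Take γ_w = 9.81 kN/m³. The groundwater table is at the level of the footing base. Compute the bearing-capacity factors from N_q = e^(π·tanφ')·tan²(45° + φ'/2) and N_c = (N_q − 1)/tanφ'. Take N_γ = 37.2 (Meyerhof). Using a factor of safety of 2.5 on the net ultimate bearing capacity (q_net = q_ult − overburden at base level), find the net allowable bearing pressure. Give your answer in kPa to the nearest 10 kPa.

q_all(net) ≈ 780 kPa

N_q = e^(π·tan35°)·tan²(62.5°) = 33.3; N_c = (N_q − 1)/tanφ' = 46.12.
Overburden at base level: q = 17.5 × 1.3 = 22.75 kPa.
Below the base the soil is submerged, so the ½γBN_γ term uses γ' = 19.5 − 9.81 = 9.69 kN/m³.
Cohesion term c·N_c = 10 × 46.124 = 461.24 kPa; surcharge term q·N_q = 22.75 × 33.296 = 757.49 kPa; self-weight term 0.5·γ·B·N_γ = 0.5 × 9.69 × 4.2 × 37.2 = 756.98 kPa.
q_ult = 461.24 + 757.49 + 756.98 = 1975.7 kPa.
q_net = 1975.7 − 22.75 = 1953 kPa.
q_all(net) = 1953 / 2.5 = 781.18 kPa.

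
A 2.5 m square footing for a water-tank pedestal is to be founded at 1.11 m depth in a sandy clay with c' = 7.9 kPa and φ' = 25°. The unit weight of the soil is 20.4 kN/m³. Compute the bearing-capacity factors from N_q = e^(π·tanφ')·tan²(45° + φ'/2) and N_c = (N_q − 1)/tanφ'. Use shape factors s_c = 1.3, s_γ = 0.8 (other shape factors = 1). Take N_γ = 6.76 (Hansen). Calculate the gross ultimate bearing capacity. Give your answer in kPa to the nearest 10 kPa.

tan25° = 0.4663, so N_q = e^(π×0.4663)·tan²(57.5°) = 4.327 × 2.464 = 10.66.
N_c = (10.66 − 1)/tan25° = 20.72.
Overburden at base level: q = 20.4 × 1.11 = 22.644 kPa.
Cohesion term c·N_c·s_c = 7.9 × 20.721 × 1.3 = 212.8 kPa; surcharge term q·N_q = 22.644 × 10.662 = 241.43 kPa; self-weight term 0.5·γ·B·N_γ·s_γ = 0.5 × 20.4 × 2.5 × 6.76 × 0.8 = 137.9 kPa.
q_ult = 212.8 + 241.43 + 137.9 = 592.14 kPa.

q_ult ≈ 590 kPa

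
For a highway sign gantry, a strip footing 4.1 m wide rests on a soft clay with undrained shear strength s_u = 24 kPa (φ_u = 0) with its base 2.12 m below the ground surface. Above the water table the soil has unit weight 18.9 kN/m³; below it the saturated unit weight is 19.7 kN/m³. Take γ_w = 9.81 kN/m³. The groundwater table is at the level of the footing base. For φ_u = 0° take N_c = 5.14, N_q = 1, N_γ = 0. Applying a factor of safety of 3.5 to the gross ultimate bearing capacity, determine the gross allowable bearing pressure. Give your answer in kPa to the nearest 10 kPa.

q_all ≈ 50 kPa

q = γ·D_f = 18.9 × 2.12 = 40.068 kPa.
c·N_c = 24 × 5.14 = 123.36 kPa
q·N_q = 40.068 × 1 = 40.068 kPa
q_ult = 123.36 + 40.068 = 163.43 kPa.
q_all = q_ult / FS = 163.43 / 3.5 = 46.694 kPa.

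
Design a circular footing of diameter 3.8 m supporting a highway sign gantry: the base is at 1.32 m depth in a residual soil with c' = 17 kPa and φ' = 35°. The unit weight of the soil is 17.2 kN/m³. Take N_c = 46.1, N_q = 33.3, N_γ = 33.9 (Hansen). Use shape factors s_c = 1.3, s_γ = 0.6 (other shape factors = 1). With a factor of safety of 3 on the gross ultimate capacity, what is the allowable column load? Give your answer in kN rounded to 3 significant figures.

P_all ≈ 9220 kN

q = γ·D_f = 17.2 × 1.32 = 22.704 kPa.
c·N_c·s_c = 17 × 46.1 × 1.3 = 1018.8 kPa
q·N_q = 22.704 × 33.3 = 756.04 kPa
0.5·γ·B·N_γ·s_γ = 0.5 × 17.2 × 3.8 × 33.9 × 0.6 = 664.71 kPa
q_ult = 1018.8 + 756.04 + 664.71 = 2439.6 kPa.
Gross allowable pressure q_all = 2439.6 / 3 = 813.19 kPa.
Footing area = 11.3411 m², so allowable column load = 813.19 × 11.3411 = 9222.4 kN.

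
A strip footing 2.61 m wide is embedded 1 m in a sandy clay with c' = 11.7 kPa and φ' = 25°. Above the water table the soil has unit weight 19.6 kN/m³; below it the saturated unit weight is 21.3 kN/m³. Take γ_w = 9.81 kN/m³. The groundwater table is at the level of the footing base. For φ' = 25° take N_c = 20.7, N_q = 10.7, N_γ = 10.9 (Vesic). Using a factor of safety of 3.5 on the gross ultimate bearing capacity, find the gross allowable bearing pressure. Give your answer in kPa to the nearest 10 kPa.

q = γ·D_f = 19.6 × 1 = 19.6 kPa.
For the ½γBN_γ term take γ' = 21.3 − 9.81 = 11.49 kN/m³ (soil below base is submerged).
c·N_c = 11.7 × 20.7 = 242.19 kPa
q·N_q = 19.6 × 10.7 = 209.72 kPa
0.5·γ·B·N_γ = 0.5 × 11.49 × 2.61 × 10.9 = 163.44 kPa
q_ult = 242.19 + 209.72 + 163.44 = 615.35 kPa.
q_all = 615.35 / 3.5 = 175.81 kPa.

q_all ≈ 180 kPa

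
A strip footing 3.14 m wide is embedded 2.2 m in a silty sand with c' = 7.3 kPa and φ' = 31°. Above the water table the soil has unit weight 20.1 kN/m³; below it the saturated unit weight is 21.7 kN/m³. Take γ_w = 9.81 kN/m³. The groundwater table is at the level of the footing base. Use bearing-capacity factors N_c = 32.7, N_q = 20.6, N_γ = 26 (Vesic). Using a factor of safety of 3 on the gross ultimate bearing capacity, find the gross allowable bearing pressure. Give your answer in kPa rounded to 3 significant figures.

q_all ≈ 545 kPa

Effective surcharge at the founding depth q = γ·D_f = 20.1 × 2.2 = 44.22 kPa.
The water table coincides with the base, so in the self-weight term γ → γ' = 11.89 kN/m³.
q_ult = c·N_c + q·N_q + 0.5·γ·B·N_γ
     = 7.3 × 32.7 + 44.22 × 20.6 + 0.5 × 11.89 × 3.14 × 26
     = 238.71 + 910.93 + 485.35 = 1635 kPa.
q_all = 1635 / 3 = 545 kPa.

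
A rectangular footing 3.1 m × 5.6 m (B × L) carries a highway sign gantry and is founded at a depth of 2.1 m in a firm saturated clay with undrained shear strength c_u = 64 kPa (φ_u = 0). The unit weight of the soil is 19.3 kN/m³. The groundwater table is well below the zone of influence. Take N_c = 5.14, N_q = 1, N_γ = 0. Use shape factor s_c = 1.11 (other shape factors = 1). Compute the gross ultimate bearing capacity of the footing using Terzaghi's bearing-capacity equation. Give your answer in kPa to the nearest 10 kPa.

q_ult ≈ 410 kPa

Overburden at base level: q = 19.3 × 2.1 = 40.53 kPa.
Cohesion term c·N_c·s_c = 64 × 5.14 × 1.11 = 365.15 kPa; surcharge term q·N_q = 40.53 × 1 = 40.53 kPa.
q_ult = 365.15 + 40.53 = 405.68 kPa.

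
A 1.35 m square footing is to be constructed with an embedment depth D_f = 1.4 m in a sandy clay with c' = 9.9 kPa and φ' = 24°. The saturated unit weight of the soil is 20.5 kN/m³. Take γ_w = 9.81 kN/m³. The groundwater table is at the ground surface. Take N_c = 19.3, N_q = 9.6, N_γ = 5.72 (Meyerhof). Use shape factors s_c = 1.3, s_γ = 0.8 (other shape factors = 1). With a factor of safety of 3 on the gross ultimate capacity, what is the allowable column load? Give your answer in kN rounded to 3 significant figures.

Water table at ground surface, so effective unit weight γ' = 20.5 − 9.81 = 10.69 kN/m³ is used throughout; overburden q = 10.69 × 1.4 = 14.966 kPa; the same γ' applies in the ½γBN_γ term.
Cohesion term c·N_c·s_c = 9.9 × 19.3 × 1.3 = 248.39 kPa; surcharge term q·N_q = 14.966 × 9.6 = 143.67 kPa; self-weight term 0.5·γ·B·N_γ·s_γ = 0.5 × 10.69 × 1.35 × 5.72 × 0.8 = 33.019 kPa.
q_ult = 248.39 + 143.67 + 33.019 = 425.08 kPa.
Gross allowable pressure q_all = 425.08 / 3 = 141.69 kPa.
Footing area = 1.8225 m², so allowable column load = 141.69 × 1.8225 = 258.24 kN.

P_all ≈ 258 kN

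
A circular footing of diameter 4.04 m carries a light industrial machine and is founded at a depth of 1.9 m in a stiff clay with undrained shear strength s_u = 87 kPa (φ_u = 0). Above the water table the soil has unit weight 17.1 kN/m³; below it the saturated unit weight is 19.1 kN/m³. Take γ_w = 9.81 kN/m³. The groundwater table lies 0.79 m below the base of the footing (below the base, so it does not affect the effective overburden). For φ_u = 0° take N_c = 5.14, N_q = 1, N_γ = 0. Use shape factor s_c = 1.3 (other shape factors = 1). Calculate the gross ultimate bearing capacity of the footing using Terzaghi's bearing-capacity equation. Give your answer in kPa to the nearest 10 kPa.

Overburden at base level: q = 17.1 × 1.9 = 32.49 kPa.
Cohesion term c·N_c·s_c = 87 × 5.14 × 1.3 = 581.33 kPa; surcharge term q·N_q = 32.49 × 1 = 32.49 kPa.
q_ult = 581.33 + 32.49 = 613.82 kPa.

q_ult ≈ 610 kPa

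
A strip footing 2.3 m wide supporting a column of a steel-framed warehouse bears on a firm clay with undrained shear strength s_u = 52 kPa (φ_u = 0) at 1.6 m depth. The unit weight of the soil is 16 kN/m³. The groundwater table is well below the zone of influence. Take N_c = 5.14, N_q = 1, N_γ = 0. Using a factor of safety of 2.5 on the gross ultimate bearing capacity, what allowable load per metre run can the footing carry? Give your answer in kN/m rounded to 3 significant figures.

q = γ·D_f = 16 × 1.6 = 25.6 kPa.
c·N_c = 52 × 5.14 = 267.28 kPa
q·N_q = 25.6 × 1 = 25.6 kPa
q_ult = 267.28 + 25.6 = 292.88 kPa.
Gross allowable pressure q_all = 292.88 / 2.5 = 117.15 kPa.
Allowable wall load = q_all × B = 117.15 × 2.3 = 269.45 kN per metre run.

≈ 269 kN/m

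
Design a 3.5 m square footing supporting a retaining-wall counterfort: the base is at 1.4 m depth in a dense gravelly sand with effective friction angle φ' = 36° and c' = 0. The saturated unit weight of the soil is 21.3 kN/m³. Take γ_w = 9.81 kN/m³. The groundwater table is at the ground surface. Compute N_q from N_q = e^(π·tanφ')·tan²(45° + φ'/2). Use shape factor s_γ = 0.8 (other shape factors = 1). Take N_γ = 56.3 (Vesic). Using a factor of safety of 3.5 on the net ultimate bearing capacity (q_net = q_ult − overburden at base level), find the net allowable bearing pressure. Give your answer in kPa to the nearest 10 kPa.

N_q = e^(π·tan36°)·tan²(63°) = 37.75.
Water table at ground surface, so effective unit weight γ' = 21.3 − 9.81 = 11.49 kN/m³ is used throughout; overburden q = 11.49 × 1.4 = 16.086 kPa; the same γ' applies in the ½γBN_γ term.
Surcharge term q·N_q = 16.086 × 37.752 = 607.29 kPa; self-weight term 0.5·γ·B·N_γ·s_γ = 0.5 × 11.49 × 3.5 × 56.3 × 0.8 = 905.64 kPa.
q_ult = 607.29 + 905.64 = 1512.9 kPa.
q_net = 1512.9 − 16.086 = 1496.8 kPa.
q_all(net) = 1496.8 / 3.5 = 427.67 kPa.

q_all(net) ≈ 430 kPa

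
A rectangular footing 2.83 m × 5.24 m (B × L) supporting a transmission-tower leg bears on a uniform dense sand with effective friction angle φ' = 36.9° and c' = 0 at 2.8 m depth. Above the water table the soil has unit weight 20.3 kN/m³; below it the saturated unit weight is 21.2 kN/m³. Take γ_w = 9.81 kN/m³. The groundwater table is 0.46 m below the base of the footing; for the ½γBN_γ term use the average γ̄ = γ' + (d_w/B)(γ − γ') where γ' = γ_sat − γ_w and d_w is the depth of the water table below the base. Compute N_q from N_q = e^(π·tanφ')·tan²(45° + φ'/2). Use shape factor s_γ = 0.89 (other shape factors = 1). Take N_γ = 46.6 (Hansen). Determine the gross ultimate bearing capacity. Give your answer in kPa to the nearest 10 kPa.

tan36.9° = 0.7508, so N_q = e^(π×0.7508)·tan²(63.45°) = 10.578 × 4.005 = 42.37.
q = γ·D_f = 20.3 × 2.8 = 56.84 kPa.
γ' = 11.39 kN/m³; averaging over the depth B below the base, γ̄ = γ' + (d_w/B)(γ − γ') = 12.838 kN/m³.
q·N_q = 56.84 × 42.368 = 2408.2 kPa
0.5·γ·B·N_γ·s_γ = 0.5 × 12.838 × 2.83 × 46.6 × 0.89 = 753.42 kPa
q_ult = 2408.2 + 753.42 = 3161.6 kPa.

q_ult ≈ 3160 kPa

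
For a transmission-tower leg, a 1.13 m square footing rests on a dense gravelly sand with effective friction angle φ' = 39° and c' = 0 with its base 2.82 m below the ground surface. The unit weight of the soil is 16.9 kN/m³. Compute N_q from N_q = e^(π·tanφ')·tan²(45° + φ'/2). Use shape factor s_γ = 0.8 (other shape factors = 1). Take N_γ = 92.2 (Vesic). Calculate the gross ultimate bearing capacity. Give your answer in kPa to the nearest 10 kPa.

tan39° = 0.8098, so N_q = e^(π×0.8098)·tan²(64.5°) = 12.731 × 4.395 = 55.96.
Effective surcharge at the founding depth q = γ·D_f = 16.9 × 2.82 = 47.658 kPa.
q_ult = q·N_q + 0.5·γ·B·N_γ·s_γ
     = 47.658 × 55.957 + 0.5 × 16.9 × 1.13 × 92.2 × 0.8
     = 2666.8 + 704.3 = 3371.1 kPa.

q_ult ≈ 3370 kPa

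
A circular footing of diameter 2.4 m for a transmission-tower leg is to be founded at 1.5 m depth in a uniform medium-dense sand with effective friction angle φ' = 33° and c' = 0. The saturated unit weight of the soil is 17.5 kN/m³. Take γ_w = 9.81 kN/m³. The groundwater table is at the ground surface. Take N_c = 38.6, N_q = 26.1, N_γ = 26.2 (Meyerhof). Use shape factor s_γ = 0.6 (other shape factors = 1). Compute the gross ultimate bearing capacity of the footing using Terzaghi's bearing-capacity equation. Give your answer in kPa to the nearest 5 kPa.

q_ult ≈ 445 kPa

With the water table at the surface the whole profile is submerged: γ' = 17.5 − 9.81 = 7.69 kN/m³, so q = γ'·D_f = 11.535 kPa; the same γ' applies in the ½γBN_γ term.
q_ult = q·N_q + 0.5·γ·B·N_γ·s_γ
     = 11.535 × 26.1 + 0.5 × 7.69 × 2.4 × 26.2 × 0.6
     = 301.06 + 145.06 = 446.13 kPa.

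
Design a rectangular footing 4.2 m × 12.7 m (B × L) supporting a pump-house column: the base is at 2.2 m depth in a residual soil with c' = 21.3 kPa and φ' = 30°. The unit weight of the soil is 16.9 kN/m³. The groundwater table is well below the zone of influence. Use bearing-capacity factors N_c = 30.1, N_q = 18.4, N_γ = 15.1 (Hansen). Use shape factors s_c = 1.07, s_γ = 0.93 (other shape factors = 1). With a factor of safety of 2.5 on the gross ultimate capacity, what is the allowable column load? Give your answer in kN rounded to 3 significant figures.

P_all ≈ 39900 kN

q = γ·D_f = 16.9 × 2.2 = 37.18 kPa.
c·N_c·s_c = 21.3 × 30.1 × 1.07 = 686.01 kPa
q·N_q = 37.18 × 18.4 = 684.11 kPa
0.5·γ·B·N_γ·s_γ = 0.5 × 16.9 × 4.2 × 15.1 × 0.93 = 498.39 kPa
q_ult = 686.01 + 684.11 + 498.39 = 1868.5 kPa.
Gross allowable pressure q_all = 1868.5 / 2.5 = 747.4 kPa.
Footing area = 53.34 m², so allowable column load = 747.4 × 53.34 = 39866 kN.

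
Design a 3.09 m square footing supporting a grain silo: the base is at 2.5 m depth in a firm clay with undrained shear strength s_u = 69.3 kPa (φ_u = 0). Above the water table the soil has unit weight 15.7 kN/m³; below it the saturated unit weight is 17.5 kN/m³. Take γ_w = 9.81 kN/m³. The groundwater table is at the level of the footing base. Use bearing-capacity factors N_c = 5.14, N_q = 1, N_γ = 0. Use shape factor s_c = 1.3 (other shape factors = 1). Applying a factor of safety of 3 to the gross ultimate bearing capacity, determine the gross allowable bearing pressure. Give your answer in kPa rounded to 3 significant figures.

q_all ≈ 167 kPa

Effective surcharge at the founding depth q = γ·D_f = 15.7 × 2.5 = 39.25 kPa.
q_ult = c·N_c·s_c + q·N_q
     = 69.3 × 5.14 × 1.3 + 39.25 × 1
     = 463.06 + 39.25 = 502.31 kPa.
q_all = q_ult / FS = 502.31 / 3 = 167.44 kPa.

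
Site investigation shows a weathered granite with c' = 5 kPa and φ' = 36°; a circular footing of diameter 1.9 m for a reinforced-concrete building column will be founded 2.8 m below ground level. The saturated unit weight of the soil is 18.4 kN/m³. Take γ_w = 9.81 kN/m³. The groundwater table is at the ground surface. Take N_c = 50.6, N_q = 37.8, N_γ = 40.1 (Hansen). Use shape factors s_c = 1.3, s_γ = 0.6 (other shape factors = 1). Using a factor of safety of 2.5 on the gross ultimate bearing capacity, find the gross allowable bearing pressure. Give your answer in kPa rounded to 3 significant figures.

q_all ≈ 574 kPa

γ' = 18.4 − 9.81 = 8.59 kN/m³ (submerged throughout). q = 8.59 × 2.8 = 24.052 kPa; the same γ' applies in the ½γBN_γ term.
c·N_c·s_c = 5 × 50.6 × 1.3 = 328.9 kPa
q·N_q = 24.052 × 37.8 = 909.17 kPa
0.5·γ·B·N_γ·s_γ = 0.5 × 8.59 × 1.9 × 40.1 × 0.6 = 196.34 kPa
q_ult = 328.9 + 909.17 + 196.34 = 1434.4 kPa.
q_all = 1434.4 / 2.5 = 573.76 kPa.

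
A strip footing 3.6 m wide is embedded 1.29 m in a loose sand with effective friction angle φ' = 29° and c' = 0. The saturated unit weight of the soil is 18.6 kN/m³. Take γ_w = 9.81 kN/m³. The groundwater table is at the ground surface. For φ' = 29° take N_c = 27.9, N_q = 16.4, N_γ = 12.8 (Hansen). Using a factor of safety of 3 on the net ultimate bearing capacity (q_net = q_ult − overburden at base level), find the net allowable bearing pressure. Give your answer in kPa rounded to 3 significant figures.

q_all(net) ≈ 126 kPa

Water table at ground surface, so effective unit weight γ' = 18.6 − 9.81 = 8.79 kN/m³ is used throughout; overburden q = 8.79 × 1.29 = 11.339 kPa; the same γ' applies in the ½γBN_γ term.
Surcharge term q·N_q = 11.339 × 16.4 = 185.96 kPa; self-weight term 0.5·γ·B·N_γ = 0.5 × 8.79 × 3.6 × 12.8 = 202.52 kPa.
q_ult = 185.96 + 202.52 = 388.48 kPa.
q_net = 388.48 − 11.339 = 377.14 kPa.
q_all(net) = 377.14 / 3 = 125.71 kPa.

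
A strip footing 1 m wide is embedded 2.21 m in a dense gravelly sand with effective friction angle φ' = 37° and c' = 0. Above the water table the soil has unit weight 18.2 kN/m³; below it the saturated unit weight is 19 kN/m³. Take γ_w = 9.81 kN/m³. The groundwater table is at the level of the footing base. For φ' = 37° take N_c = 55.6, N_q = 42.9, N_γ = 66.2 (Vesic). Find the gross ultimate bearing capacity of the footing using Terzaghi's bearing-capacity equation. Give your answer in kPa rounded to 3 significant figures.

q = γ·D_f = 18.2 × 2.21 = 40.222 kPa.
For the ½γBN_γ term take γ' = 19 − 9.81 = 9.19 kN/m³ (soil below base is submerged).
q·N_q = 40.222 × 42.9 = 1725.5 kPa
0.5·γ·B·N_γ = 0.5 × 9.19 × 1 × 66.2 = 304.19 kPa
q_ult = 1725.5 + 304.19 = 2029.7 kPa.

q_ult ≈ 2030 kPa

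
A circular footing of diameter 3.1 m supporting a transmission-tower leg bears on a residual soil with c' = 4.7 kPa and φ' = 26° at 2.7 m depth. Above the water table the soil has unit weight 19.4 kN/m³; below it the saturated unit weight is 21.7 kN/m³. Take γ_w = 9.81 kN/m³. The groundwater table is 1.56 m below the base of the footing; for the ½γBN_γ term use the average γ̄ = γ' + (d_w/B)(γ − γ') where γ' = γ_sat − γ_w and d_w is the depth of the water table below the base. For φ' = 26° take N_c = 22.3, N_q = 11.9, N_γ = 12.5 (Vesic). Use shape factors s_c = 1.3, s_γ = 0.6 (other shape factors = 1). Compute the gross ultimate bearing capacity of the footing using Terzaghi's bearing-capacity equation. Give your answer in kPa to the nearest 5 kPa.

q = γ·D_f = 19.4 × 2.7 = 52.38 kPa.
γ' = 11.89 kN/m³; averaging over the depth B below the base, γ̄ = γ' + (d_w/B)(γ − γ') = 15.669 kN/m³.
c·N_c·s_c = 4.7 × 22.3 × 1.3 = 136.25 kPa
q·N_q = 52.38 × 11.9 = 623.32 kPa
0.5·γ·B·N_γ·s_γ = 0.5 × 15.669 × 3.1 × 12.5 × 0.6 = 182.15 kPa
q_ult = 136.25 + 623.32 + 182.15 = 941.73 kPa.

q_ult ≈ 940 kPa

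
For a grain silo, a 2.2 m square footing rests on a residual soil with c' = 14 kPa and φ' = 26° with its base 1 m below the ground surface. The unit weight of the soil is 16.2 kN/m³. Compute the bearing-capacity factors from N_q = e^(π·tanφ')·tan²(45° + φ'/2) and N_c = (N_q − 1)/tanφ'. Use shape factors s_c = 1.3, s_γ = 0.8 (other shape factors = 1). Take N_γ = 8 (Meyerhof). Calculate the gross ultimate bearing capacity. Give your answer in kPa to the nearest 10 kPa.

q_ult ≈ 710 kPa

tan26° = 0.4877, so N_q = e^(π×0.4877)·tan²(58°) = 4.629 × 2.561 = 11.85.
N_c = (11.85 − 1)/tan26° = 22.25.
Effective surcharge at the founding depth q = γ·D_f = 16.2 × 1 = 16.2 kPa.
q_ult = c·N_c·s_c + q·N_q + 0.5·γ·B·N_γ·s_γ
     = 14 × 22.254 × 1.3 + 16.2 × 11.854 + 0.5 × 16.2 × 2.2 × 8 × 0.8
     = 405.03 + 192.04 + 114.05 = 711.12 kPa.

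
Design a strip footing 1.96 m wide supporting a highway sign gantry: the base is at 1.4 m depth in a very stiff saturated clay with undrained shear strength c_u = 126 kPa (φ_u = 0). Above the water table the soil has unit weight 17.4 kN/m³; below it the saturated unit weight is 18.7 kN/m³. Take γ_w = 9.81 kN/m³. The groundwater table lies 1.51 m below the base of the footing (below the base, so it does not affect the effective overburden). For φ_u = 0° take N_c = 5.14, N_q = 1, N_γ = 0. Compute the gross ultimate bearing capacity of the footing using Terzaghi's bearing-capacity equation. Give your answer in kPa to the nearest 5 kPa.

q_ult ≈ 670 kPa

Overburden at base level: q = 17.4 × 1.4 = 24.36 kPa.
Cohesion term c·N_c = 126 × 5.14 = 647.64 kPa; surcharge term q·N_q = 24.36 × 1 = 24.36 kPa.
q_ult = 647.64 + 24.36 = 672 kPa.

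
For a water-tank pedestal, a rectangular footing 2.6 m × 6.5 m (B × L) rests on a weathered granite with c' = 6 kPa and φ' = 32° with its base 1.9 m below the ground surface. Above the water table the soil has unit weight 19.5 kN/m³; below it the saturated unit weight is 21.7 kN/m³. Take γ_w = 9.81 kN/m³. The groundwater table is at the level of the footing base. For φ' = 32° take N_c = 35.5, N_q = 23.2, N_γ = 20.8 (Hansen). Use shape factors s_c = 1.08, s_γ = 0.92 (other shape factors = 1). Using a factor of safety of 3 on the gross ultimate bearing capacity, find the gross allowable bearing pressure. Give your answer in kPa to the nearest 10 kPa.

q_all ≈ 460 kPa

q = γ·D_f = 19.5 × 1.9 = 37.05 kPa.
For the ½γBN_γ term take γ' = 21.7 − 9.81 = 11.89 kN/m³ (soil below base is submerged).
c·N_c·s_c = 6 × 35.5 × 1.08 = 230.04 kPa
q·N_q = 37.05 × 23.2 = 859.56 kPa
0.5·γ·B·N_γ·s_γ = 0.5 × 11.89 × 2.6 × 20.8 × 0.92 = 295.79 kPa
q_ult = 230.04 + 859.56 + 295.79 = 1385.4 kPa.
q_all = 1385.4 / 3 = 461.8 kPa.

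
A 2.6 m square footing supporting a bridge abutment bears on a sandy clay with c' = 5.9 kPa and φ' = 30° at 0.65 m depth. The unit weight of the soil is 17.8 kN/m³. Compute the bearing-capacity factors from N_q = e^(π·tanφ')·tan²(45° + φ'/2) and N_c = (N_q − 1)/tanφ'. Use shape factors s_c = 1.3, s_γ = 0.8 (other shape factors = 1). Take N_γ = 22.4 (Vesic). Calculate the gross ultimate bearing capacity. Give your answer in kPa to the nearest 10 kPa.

q_ult ≈ 860 kPa

tan30° = 0.5774, so N_q = e^(π×0.5774)·tan²(60°) = 6.134 × 3.0 = 18.4.
N_c = (18.4 − 1)/tan30° = 30.14.
q = γ·D_f = 17.8 × 0.65 = 11.57 kPa.
c·N_c·s_c = 5.9 × 30.14 × 1.3 = 231.17 kPa
q·N_q = 11.57 × 18.401 = 212.9 kPa
0.5·γ·B·N_γ·s_γ = 0.5 × 17.8 × 2.6 × 22.4 × 0.8 = 414.67 kPa
q_ult = 231.17 + 212.9 + 414.67 = 858.74 kPa.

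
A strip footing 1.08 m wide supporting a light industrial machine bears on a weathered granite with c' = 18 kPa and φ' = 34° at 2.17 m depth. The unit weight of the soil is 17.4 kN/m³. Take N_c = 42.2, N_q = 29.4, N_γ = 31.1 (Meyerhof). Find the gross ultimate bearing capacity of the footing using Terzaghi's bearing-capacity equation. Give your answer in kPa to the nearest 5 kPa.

Overburden at base level: q = 17.4 × 2.17 = 37.758 kPa.
Cohesion term c·N_c = 18 × 42.2 = 759.6 kPa; surcharge term q·N_q = 37.758 × 29.4 = 1110.1 kPa; self-weight term 0.5·γ·B·N_γ = 0.5 × 17.4 × 1.08 × 31.1 = 292.22 kPa.
q_ult = 759.6 + 1110.1 + 292.22 = 2161.9 kPa.

q_ult ≈ 2160 kPa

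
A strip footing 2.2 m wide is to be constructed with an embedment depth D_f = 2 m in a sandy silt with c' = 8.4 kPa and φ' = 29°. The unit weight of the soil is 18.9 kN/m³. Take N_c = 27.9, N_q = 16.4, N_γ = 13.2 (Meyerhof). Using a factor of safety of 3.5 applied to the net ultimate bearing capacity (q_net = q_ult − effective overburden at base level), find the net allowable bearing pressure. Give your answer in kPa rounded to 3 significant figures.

q_all(net) ≈ 312 kPa

Effective surcharge at the founding depth q = γ·D_f = 18.9 × 2 = 37.8 kPa.
q_ult = c·N_c + q·N_q + 0.5·γ·B·N_γ
     = 8.4 × 27.9 + 37.8 × 16.4 + 0.5 × 18.9 × 2.2 × 13.2
     = 234.36 + 619.92 + 274.43 = 1128.7 kPa.
Net ultimate: q_net = 1128.7 − 37.8 = 1090.9 kPa.
q_all(net) = 1090.9 / 3.5 = 311.69 kPa.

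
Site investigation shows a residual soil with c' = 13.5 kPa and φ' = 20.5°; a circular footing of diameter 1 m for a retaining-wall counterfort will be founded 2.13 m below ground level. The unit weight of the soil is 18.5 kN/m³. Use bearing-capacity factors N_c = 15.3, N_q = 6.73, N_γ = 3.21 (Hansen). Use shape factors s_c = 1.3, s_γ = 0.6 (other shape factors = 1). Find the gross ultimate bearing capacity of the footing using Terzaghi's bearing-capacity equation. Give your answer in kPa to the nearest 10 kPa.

q = γ·D_f = 18.5 × 2.13 = 39.405 kPa.
c·N_c·s_c = 13.5 × 15.3 × 1.3 = 268.52 kPa
q·N_q = 39.405 × 6.73 = 265.2 kPa
0.5·γ·B·N_γ·s_γ = 0.5 × 18.5 × 1 × 3.21 × 0.6 = 17.816 kPa
q_ult = 268.52 + 265.2 + 17.816 = 551.53 kPa.

q_ult ≈ 550 kPa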